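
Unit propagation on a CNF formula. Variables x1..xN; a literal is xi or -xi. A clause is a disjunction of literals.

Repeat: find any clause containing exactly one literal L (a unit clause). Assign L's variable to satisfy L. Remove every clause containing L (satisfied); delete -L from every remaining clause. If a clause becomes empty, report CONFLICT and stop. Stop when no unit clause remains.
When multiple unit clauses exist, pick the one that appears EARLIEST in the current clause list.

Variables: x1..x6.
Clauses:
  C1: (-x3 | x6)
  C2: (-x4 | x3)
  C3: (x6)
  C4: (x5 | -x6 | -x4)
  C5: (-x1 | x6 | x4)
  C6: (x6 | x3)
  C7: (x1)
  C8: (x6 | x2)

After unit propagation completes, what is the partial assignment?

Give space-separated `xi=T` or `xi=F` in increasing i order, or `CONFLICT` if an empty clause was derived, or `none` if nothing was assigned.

Answer: x1=T x6=T

Derivation:
unit clause [6] forces x6=T; simplify:
  drop -6 from [5, -6, -4] -> [5, -4]
  satisfied 5 clause(s); 3 remain; assigned so far: [6]
unit clause [1] forces x1=T; simplify:
  satisfied 1 clause(s); 2 remain; assigned so far: [1, 6]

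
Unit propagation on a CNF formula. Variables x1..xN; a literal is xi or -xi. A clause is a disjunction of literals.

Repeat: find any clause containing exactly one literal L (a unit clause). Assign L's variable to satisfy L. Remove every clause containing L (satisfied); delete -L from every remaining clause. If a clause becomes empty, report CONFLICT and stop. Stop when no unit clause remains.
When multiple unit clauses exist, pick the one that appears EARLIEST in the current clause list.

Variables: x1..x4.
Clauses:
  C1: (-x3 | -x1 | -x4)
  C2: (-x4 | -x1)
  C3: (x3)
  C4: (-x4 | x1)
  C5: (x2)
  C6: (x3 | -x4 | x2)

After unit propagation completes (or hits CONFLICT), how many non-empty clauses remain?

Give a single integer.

Answer: 3

Derivation:
unit clause [3] forces x3=T; simplify:
  drop -3 from [-3, -1, -4] -> [-1, -4]
  satisfied 2 clause(s); 4 remain; assigned so far: [3]
unit clause [2] forces x2=T; simplify:
  satisfied 1 clause(s); 3 remain; assigned so far: [2, 3]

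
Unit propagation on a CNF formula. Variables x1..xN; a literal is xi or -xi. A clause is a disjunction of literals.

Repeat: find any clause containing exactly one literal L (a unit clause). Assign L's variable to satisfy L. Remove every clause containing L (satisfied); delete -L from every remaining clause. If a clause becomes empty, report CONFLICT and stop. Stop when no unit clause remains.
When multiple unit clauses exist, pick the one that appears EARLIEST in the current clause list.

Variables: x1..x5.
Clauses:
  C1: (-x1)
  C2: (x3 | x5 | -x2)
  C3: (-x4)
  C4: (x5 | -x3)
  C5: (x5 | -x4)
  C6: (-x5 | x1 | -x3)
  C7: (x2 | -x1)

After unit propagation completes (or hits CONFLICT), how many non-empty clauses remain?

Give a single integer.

Answer: 3

Derivation:
unit clause [-1] forces x1=F; simplify:
  drop 1 from [-5, 1, -3] -> [-5, -3]
  satisfied 2 clause(s); 5 remain; assigned so far: [1]
unit clause [-4] forces x4=F; simplify:
  satisfied 2 clause(s); 3 remain; assigned so far: [1, 4]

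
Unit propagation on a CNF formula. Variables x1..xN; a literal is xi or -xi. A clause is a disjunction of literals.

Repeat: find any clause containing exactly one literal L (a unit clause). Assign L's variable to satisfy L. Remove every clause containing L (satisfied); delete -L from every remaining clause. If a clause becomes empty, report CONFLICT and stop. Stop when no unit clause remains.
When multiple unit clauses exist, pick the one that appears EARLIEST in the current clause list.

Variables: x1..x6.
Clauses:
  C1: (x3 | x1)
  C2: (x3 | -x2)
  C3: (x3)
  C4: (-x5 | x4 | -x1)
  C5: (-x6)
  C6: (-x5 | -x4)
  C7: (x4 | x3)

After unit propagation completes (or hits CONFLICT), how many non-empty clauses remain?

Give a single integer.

Answer: 2

Derivation:
unit clause [3] forces x3=T; simplify:
  satisfied 4 clause(s); 3 remain; assigned so far: [3]
unit clause [-6] forces x6=F; simplify:
  satisfied 1 clause(s); 2 remain; assigned so far: [3, 6]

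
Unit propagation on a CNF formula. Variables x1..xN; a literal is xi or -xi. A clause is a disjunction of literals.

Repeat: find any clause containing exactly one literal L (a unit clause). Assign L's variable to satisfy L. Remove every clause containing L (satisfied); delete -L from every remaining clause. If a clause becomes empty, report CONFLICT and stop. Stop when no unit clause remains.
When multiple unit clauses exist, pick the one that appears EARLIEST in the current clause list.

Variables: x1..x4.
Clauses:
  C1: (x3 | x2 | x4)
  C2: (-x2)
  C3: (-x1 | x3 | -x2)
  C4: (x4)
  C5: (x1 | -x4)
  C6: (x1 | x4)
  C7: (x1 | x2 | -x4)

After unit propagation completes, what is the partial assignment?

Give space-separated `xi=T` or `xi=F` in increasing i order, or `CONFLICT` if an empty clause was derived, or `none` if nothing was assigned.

unit clause [-2] forces x2=F; simplify:
  drop 2 from [3, 2, 4] -> [3, 4]
  drop 2 from [1, 2, -4] -> [1, -4]
  satisfied 2 clause(s); 5 remain; assigned so far: [2]
unit clause [4] forces x4=T; simplify:
  drop -4 from [1, -4] -> [1]
  drop -4 from [1, -4] -> [1]
  satisfied 3 clause(s); 2 remain; assigned so far: [2, 4]
unit clause [1] forces x1=T; simplify:
  satisfied 2 clause(s); 0 remain; assigned so far: [1, 2, 4]

Answer: x1=T x2=F x4=T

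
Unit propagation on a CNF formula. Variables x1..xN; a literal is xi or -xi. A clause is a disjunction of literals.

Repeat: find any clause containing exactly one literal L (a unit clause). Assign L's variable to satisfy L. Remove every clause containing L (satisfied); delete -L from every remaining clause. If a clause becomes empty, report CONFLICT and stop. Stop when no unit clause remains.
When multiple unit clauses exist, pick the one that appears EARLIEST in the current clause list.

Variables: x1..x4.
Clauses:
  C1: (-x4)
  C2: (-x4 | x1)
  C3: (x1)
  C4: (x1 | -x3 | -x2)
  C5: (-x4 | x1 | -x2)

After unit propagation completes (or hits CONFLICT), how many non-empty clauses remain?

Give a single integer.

Answer: 0

Derivation:
unit clause [-4] forces x4=F; simplify:
  satisfied 3 clause(s); 2 remain; assigned so far: [4]
unit clause [1] forces x1=T; simplify:
  satisfied 2 clause(s); 0 remain; assigned so far: [1, 4]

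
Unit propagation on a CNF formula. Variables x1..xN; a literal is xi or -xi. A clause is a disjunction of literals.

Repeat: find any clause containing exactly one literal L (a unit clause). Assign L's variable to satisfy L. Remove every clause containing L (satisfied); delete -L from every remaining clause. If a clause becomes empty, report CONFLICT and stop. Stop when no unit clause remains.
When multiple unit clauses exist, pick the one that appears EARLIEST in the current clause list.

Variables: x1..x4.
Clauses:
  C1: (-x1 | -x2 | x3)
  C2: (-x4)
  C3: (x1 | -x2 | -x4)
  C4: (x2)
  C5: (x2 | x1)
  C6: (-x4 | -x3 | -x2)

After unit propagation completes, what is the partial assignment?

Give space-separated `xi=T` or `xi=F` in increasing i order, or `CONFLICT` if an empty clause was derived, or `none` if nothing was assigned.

Answer: x2=T x4=F

Derivation:
unit clause [-4] forces x4=F; simplify:
  satisfied 3 clause(s); 3 remain; assigned so far: [4]
unit clause [2] forces x2=T; simplify:
  drop -2 from [-1, -2, 3] -> [-1, 3]
  satisfied 2 clause(s); 1 remain; assigned so far: [2, 4]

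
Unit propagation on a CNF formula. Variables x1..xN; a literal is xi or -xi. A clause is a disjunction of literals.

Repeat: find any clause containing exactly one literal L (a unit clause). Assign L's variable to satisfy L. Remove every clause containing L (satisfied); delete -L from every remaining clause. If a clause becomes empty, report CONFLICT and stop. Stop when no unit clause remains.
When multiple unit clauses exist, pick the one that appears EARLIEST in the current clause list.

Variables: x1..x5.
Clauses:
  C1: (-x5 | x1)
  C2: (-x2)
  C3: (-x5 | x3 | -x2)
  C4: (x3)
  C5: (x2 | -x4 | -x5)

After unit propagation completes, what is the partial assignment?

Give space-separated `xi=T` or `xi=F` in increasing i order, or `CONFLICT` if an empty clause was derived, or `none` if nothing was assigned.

Answer: x2=F x3=T

Derivation:
unit clause [-2] forces x2=F; simplify:
  drop 2 from [2, -4, -5] -> [-4, -5]
  satisfied 2 clause(s); 3 remain; assigned so far: [2]
unit clause [3] forces x3=T; simplify:
  satisfied 1 clause(s); 2 remain; assigned so far: [2, 3]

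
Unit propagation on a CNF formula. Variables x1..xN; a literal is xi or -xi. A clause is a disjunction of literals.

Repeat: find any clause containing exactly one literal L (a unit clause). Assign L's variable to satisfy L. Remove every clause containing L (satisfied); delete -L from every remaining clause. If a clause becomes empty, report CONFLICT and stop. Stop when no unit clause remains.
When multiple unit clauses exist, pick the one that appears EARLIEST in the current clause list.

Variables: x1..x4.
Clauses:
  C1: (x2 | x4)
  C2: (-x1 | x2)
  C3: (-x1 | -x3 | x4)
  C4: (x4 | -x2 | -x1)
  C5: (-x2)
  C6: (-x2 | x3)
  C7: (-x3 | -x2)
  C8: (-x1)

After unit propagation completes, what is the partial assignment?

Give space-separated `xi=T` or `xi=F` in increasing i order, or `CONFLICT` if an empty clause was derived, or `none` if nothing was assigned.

unit clause [-2] forces x2=F; simplify:
  drop 2 from [2, 4] -> [4]
  drop 2 from [-1, 2] -> [-1]
  satisfied 4 clause(s); 4 remain; assigned so far: [2]
unit clause [4] forces x4=T; simplify:
  satisfied 2 clause(s); 2 remain; assigned so far: [2, 4]
unit clause [-1] forces x1=F; simplify:
  satisfied 2 clause(s); 0 remain; assigned so far: [1, 2, 4]

Answer: x1=F x2=F x4=T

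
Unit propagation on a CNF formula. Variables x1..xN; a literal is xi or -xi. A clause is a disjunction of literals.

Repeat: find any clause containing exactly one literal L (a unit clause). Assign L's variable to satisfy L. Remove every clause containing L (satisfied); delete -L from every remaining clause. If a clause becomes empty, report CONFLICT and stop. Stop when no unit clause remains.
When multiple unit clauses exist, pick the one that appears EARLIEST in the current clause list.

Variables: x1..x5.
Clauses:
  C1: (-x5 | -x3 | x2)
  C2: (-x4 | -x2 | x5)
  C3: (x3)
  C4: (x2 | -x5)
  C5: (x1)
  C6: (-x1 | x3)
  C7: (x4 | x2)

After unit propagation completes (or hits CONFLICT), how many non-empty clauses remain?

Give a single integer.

unit clause [3] forces x3=T; simplify:
  drop -3 from [-5, -3, 2] -> [-5, 2]
  satisfied 2 clause(s); 5 remain; assigned so far: [3]
unit clause [1] forces x1=T; simplify:
  satisfied 1 clause(s); 4 remain; assigned so far: [1, 3]

Answer: 4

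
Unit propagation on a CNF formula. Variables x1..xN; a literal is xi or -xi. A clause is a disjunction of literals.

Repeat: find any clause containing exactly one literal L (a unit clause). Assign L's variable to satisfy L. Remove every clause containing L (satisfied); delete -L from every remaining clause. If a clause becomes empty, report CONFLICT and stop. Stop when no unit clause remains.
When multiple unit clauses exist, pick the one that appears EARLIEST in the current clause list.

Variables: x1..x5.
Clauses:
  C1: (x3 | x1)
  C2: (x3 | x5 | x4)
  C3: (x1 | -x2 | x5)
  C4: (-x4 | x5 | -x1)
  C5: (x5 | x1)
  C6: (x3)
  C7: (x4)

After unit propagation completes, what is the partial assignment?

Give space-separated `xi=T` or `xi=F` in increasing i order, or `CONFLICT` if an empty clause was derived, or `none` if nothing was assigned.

Answer: x3=T x4=T

Derivation:
unit clause [3] forces x3=T; simplify:
  satisfied 3 clause(s); 4 remain; assigned so far: [3]
unit clause [4] forces x4=T; simplify:
  drop -4 from [-4, 5, -1] -> [5, -1]
  satisfied 1 clause(s); 3 remain; assigned so far: [3, 4]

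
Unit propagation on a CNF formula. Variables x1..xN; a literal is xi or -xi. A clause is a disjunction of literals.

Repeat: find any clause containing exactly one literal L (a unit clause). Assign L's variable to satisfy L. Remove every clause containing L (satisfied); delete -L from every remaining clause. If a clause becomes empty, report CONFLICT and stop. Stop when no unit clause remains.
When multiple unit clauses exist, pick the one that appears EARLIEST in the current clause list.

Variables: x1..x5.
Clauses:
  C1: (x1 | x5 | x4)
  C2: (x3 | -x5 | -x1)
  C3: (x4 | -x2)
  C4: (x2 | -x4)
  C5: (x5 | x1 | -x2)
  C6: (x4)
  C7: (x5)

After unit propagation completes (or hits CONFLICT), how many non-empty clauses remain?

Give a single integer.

Answer: 1

Derivation:
unit clause [4] forces x4=T; simplify:
  drop -4 from [2, -4] -> [2]
  satisfied 3 clause(s); 4 remain; assigned so far: [4]
unit clause [2] forces x2=T; simplify:
  drop -2 from [5, 1, -2] -> [5, 1]
  satisfied 1 clause(s); 3 remain; assigned so far: [2, 4]
unit clause [5] forces x5=T; simplify:
  drop -5 from [3, -5, -1] -> [3, -1]
  satisfied 2 clause(s); 1 remain; assigned so far: [2, 4, 5]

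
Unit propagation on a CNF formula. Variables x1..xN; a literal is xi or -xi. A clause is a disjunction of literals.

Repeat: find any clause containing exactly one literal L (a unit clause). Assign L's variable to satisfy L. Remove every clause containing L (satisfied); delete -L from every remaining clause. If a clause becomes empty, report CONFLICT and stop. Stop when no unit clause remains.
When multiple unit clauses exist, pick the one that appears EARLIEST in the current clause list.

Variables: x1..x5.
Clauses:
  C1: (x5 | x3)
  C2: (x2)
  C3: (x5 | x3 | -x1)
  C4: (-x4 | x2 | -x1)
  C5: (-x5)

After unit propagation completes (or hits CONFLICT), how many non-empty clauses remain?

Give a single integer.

Answer: 0

Derivation:
unit clause [2] forces x2=T; simplify:
  satisfied 2 clause(s); 3 remain; assigned so far: [2]
unit clause [-5] forces x5=F; simplify:
  drop 5 from [5, 3] -> [3]
  drop 5 from [5, 3, -1] -> [3, -1]
  satisfied 1 clause(s); 2 remain; assigned so far: [2, 5]
unit clause [3] forces x3=T; simplify:
  satisfied 2 clause(s); 0 remain; assigned so far: [2, 3, 5]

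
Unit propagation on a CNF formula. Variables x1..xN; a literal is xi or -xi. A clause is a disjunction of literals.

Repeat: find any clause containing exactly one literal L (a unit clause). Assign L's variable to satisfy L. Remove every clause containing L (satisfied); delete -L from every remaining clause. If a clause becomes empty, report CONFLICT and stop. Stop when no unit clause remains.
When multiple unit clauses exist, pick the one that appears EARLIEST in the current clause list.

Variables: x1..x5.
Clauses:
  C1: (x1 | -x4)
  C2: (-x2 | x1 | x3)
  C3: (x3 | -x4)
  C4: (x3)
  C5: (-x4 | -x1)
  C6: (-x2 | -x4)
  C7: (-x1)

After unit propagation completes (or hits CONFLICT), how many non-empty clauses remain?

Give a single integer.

unit clause [3] forces x3=T; simplify:
  satisfied 3 clause(s); 4 remain; assigned so far: [3]
unit clause [-1] forces x1=F; simplify:
  drop 1 from [1, -4] -> [-4]
  satisfied 2 clause(s); 2 remain; assigned so far: [1, 3]
unit clause [-4] forces x4=F; simplify:
  satisfied 2 clause(s); 0 remain; assigned so far: [1, 3, 4]

Answer: 0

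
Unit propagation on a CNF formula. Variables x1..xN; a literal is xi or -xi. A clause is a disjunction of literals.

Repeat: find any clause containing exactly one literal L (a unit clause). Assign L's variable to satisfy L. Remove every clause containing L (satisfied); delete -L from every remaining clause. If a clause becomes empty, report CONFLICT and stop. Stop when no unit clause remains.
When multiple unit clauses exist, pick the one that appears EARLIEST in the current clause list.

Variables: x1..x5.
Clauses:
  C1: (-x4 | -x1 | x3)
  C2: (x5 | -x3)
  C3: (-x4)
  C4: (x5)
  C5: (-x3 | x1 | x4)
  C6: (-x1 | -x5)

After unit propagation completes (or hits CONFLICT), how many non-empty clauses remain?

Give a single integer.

Answer: 0

Derivation:
unit clause [-4] forces x4=F; simplify:
  drop 4 from [-3, 1, 4] -> [-3, 1]
  satisfied 2 clause(s); 4 remain; assigned so far: [4]
unit clause [5] forces x5=T; simplify:
  drop -5 from [-1, -5] -> [-1]
  satisfied 2 clause(s); 2 remain; assigned so far: [4, 5]
unit clause [-1] forces x1=F; simplify:
  drop 1 from [-3, 1] -> [-3]
  satisfied 1 clause(s); 1 remain; assigned so far: [1, 4, 5]
unit clause [-3] forces x3=F; simplify:
  satisfied 1 clause(s); 0 remain; assigned so far: [1, 3, 4, 5]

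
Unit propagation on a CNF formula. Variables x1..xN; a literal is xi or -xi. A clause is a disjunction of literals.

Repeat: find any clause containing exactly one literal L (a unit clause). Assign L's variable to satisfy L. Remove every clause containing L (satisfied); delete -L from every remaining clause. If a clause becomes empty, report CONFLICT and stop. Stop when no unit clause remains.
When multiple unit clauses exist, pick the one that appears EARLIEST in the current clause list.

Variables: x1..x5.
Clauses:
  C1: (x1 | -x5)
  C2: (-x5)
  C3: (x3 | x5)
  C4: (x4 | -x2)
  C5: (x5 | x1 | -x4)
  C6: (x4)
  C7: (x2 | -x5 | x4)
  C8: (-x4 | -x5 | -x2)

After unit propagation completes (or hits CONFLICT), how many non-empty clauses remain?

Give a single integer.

Answer: 0

Derivation:
unit clause [-5] forces x5=F; simplify:
  drop 5 from [3, 5] -> [3]
  drop 5 from [5, 1, -4] -> [1, -4]
  satisfied 4 clause(s); 4 remain; assigned so far: [5]
unit clause [3] forces x3=T; simplify:
  satisfied 1 clause(s); 3 remain; assigned so far: [3, 5]
unit clause [4] forces x4=T; simplify:
  drop -4 from [1, -4] -> [1]
  satisfied 2 clause(s); 1 remain; assigned so far: [3, 4, 5]
unit clause [1] forces x1=T; simplify:
  satisfied 1 clause(s); 0 remain; assigned so far: [1, 3, 4, 5]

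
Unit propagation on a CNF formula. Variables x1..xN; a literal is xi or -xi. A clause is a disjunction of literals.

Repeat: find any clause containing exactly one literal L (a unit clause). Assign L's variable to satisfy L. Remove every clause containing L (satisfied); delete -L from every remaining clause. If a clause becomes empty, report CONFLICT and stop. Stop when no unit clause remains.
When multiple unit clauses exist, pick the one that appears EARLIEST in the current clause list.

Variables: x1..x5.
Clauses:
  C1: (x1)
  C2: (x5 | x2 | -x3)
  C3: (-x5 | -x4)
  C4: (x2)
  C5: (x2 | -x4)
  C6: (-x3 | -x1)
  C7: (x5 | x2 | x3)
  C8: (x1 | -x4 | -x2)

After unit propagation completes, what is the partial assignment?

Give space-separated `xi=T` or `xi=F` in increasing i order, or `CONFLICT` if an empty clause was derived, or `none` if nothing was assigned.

Answer: x1=T x2=T x3=F

Derivation:
unit clause [1] forces x1=T; simplify:
  drop -1 from [-3, -1] -> [-3]
  satisfied 2 clause(s); 6 remain; assigned so far: [1]
unit clause [2] forces x2=T; simplify:
  satisfied 4 clause(s); 2 remain; assigned so far: [1, 2]
unit clause [-3] forces x3=F; simplify:
  satisfied 1 clause(s); 1 remain; assigned so far: [1, 2, 3]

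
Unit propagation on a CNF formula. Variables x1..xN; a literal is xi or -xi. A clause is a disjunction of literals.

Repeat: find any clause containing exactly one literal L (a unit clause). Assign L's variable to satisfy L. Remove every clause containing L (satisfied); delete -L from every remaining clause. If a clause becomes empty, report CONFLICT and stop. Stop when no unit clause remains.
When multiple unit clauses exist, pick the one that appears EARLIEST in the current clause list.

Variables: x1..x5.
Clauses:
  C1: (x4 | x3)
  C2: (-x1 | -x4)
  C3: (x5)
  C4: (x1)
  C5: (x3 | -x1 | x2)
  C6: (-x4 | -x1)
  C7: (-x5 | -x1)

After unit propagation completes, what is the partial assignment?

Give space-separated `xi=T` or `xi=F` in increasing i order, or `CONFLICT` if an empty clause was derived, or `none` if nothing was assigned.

unit clause [5] forces x5=T; simplify:
  drop -5 from [-5, -1] -> [-1]
  satisfied 1 clause(s); 6 remain; assigned so far: [5]
unit clause [1] forces x1=T; simplify:
  drop -1 from [-1, -4] -> [-4]
  drop -1 from [3, -1, 2] -> [3, 2]
  drop -1 from [-4, -1] -> [-4]
  drop -1 from [-1] -> [] (empty!)
  satisfied 1 clause(s); 5 remain; assigned so far: [1, 5]
CONFLICT (empty clause)

Answer: CONFLICT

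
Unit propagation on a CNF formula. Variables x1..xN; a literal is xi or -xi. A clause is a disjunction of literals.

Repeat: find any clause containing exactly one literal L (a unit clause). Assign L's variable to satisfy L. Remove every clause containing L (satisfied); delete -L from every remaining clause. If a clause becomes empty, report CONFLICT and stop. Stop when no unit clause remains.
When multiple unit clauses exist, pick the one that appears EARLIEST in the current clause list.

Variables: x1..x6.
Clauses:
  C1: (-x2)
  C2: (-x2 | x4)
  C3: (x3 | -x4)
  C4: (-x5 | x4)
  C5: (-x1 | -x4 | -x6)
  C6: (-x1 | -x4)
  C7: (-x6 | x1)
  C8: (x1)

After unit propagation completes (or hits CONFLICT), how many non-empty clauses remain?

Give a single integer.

Answer: 0

Derivation:
unit clause [-2] forces x2=F; simplify:
  satisfied 2 clause(s); 6 remain; assigned so far: [2]
unit clause [1] forces x1=T; simplify:
  drop -1 from [-1, -4, -6] -> [-4, -6]
  drop -1 from [-1, -4] -> [-4]
  satisfied 2 clause(s); 4 remain; assigned so far: [1, 2]
unit clause [-4] forces x4=F; simplify:
  drop 4 from [-5, 4] -> [-5]
  satisfied 3 clause(s); 1 remain; assigned so far: [1, 2, 4]
unit clause [-5] forces x5=F; simplify:
  satisfied 1 clause(s); 0 remain; assigned so far: [1, 2, 4, 5]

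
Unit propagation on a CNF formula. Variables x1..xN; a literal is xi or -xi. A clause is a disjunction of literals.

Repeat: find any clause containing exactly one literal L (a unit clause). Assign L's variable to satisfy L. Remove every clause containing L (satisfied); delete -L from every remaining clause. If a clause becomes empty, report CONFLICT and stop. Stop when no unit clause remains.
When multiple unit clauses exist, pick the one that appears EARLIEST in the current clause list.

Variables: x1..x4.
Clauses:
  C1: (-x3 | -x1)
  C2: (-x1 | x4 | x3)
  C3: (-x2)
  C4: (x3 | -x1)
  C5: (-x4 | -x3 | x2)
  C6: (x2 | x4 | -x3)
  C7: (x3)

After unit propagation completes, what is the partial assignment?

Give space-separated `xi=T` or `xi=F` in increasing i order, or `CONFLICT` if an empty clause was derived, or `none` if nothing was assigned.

unit clause [-2] forces x2=F; simplify:
  drop 2 from [-4, -3, 2] -> [-4, -3]
  drop 2 from [2, 4, -3] -> [4, -3]
  satisfied 1 clause(s); 6 remain; assigned so far: [2]
unit clause [3] forces x3=T; simplify:
  drop -3 from [-3, -1] -> [-1]
  drop -3 from [-4, -3] -> [-4]
  drop -3 from [4, -3] -> [4]
  satisfied 3 clause(s); 3 remain; assigned so far: [2, 3]
unit clause [-1] forces x1=F; simplify:
  satisfied 1 clause(s); 2 remain; assigned so far: [1, 2, 3]
unit clause [-4] forces x4=F; simplify:
  drop 4 from [4] -> [] (empty!)
  satisfied 1 clause(s); 1 remain; assigned so far: [1, 2, 3, 4]
CONFLICT (empty clause)

Answer: CONFLICT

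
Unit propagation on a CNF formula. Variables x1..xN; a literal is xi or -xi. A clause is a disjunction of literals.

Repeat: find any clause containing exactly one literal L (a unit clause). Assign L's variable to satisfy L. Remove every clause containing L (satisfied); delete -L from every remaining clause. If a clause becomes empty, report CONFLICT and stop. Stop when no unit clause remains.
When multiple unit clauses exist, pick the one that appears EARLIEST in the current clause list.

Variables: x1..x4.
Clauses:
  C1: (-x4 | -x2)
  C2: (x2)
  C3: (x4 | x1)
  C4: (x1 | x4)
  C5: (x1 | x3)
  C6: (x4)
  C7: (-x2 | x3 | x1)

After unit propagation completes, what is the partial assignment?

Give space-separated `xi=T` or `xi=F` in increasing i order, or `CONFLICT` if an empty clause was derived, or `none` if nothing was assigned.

Answer: CONFLICT

Derivation:
unit clause [2] forces x2=T; simplify:
  drop -2 from [-4, -2] -> [-4]
  drop -2 from [-2, 3, 1] -> [3, 1]
  satisfied 1 clause(s); 6 remain; assigned so far: [2]
unit clause [-4] forces x4=F; simplify:
  drop 4 from [4, 1] -> [1]
  drop 4 from [1, 4] -> [1]
  drop 4 from [4] -> [] (empty!)
  satisfied 1 clause(s); 5 remain; assigned so far: [2, 4]
CONFLICT (empty clause)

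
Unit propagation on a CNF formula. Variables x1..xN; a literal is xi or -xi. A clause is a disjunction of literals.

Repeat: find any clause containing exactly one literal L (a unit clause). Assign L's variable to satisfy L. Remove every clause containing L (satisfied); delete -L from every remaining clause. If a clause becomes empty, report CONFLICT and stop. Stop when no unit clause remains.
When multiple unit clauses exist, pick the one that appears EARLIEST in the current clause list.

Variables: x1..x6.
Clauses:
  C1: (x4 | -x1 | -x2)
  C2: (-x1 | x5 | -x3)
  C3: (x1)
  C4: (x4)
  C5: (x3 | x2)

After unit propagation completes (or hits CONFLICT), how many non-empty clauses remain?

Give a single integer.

Answer: 2

Derivation:
unit clause [1] forces x1=T; simplify:
  drop -1 from [4, -1, -2] -> [4, -2]
  drop -1 from [-1, 5, -3] -> [5, -3]
  satisfied 1 clause(s); 4 remain; assigned so far: [1]
unit clause [4] forces x4=T; simplify:
  satisfied 2 clause(s); 2 remain; assigned so far: [1, 4]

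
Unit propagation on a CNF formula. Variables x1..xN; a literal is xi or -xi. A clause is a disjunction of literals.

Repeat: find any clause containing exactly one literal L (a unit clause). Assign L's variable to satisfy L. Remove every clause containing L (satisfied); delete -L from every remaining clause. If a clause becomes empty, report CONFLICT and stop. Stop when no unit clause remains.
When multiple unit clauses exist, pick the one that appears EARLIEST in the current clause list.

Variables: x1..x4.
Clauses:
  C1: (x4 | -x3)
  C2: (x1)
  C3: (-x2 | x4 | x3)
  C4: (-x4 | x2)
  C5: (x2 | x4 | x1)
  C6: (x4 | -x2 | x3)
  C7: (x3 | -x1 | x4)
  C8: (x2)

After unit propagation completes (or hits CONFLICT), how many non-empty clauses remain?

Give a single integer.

Answer: 4

Derivation:
unit clause [1] forces x1=T; simplify:
  drop -1 from [3, -1, 4] -> [3, 4]
  satisfied 2 clause(s); 6 remain; assigned so far: [1]
unit clause [2] forces x2=T; simplify:
  drop -2 from [-2, 4, 3] -> [4, 3]
  drop -2 from [4, -2, 3] -> [4, 3]
  satisfied 2 clause(s); 4 remain; assigned so far: [1, 2]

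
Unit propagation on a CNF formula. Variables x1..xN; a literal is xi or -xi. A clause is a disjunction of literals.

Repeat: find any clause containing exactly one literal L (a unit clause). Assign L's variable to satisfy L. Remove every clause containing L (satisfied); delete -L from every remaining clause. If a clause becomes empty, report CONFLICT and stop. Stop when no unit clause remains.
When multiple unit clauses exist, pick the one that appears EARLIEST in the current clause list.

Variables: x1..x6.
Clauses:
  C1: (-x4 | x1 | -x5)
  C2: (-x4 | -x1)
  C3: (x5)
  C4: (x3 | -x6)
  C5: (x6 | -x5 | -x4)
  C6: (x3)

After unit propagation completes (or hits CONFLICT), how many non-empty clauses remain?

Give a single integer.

Answer: 3

Derivation:
unit clause [5] forces x5=T; simplify:
  drop -5 from [-4, 1, -5] -> [-4, 1]
  drop -5 from [6, -5, -4] -> [6, -4]
  satisfied 1 clause(s); 5 remain; assigned so far: [5]
unit clause [3] forces x3=T; simplify:
  satisfied 2 clause(s); 3 remain; assigned so far: [3, 5]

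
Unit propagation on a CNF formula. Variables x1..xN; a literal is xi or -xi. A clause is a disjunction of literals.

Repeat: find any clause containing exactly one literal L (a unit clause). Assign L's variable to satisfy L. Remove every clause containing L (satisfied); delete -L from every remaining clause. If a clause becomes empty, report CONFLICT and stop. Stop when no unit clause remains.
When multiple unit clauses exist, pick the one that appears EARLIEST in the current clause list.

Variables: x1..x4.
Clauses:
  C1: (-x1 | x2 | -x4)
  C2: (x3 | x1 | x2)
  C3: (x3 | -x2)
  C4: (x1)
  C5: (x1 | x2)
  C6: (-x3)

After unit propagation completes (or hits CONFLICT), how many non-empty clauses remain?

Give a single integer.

Answer: 0

Derivation:
unit clause [1] forces x1=T; simplify:
  drop -1 from [-1, 2, -4] -> [2, -4]
  satisfied 3 clause(s); 3 remain; assigned so far: [1]
unit clause [-3] forces x3=F; simplify:
  drop 3 from [3, -2] -> [-2]
  satisfied 1 clause(s); 2 remain; assigned so far: [1, 3]
unit clause [-2] forces x2=F; simplify:
  drop 2 from [2, -4] -> [-4]
  satisfied 1 clause(s); 1 remain; assigned so far: [1, 2, 3]
unit clause [-4] forces x4=F; simplify:
  satisfied 1 clause(s); 0 remain; assigned so far: [1, 2, 3, 4]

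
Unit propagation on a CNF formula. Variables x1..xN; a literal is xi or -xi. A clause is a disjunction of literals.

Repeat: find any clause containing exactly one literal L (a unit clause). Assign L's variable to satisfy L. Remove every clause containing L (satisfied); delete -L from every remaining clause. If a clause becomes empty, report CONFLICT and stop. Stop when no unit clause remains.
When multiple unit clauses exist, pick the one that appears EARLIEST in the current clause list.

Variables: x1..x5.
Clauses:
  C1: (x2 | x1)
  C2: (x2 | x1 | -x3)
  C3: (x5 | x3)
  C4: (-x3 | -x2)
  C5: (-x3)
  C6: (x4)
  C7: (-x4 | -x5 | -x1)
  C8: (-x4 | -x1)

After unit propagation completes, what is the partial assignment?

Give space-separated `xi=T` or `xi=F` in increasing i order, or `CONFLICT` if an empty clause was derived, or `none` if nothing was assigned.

unit clause [-3] forces x3=F; simplify:
  drop 3 from [5, 3] -> [5]
  satisfied 3 clause(s); 5 remain; assigned so far: [3]
unit clause [5] forces x5=T; simplify:
  drop -5 from [-4, -5, -1] -> [-4, -1]
  satisfied 1 clause(s); 4 remain; assigned so far: [3, 5]
unit clause [4] forces x4=T; simplify:
  drop -4 from [-4, -1] -> [-1]
  drop -4 from [-4, -1] -> [-1]
  satisfied 1 clause(s); 3 remain; assigned so far: [3, 4, 5]
unit clause [-1] forces x1=F; simplify:
  drop 1 from [2, 1] -> [2]
  satisfied 2 clause(s); 1 remain; assigned so far: [1, 3, 4, 5]
unit clause [2] forces x2=T; simplify:
  satisfied 1 clause(s); 0 remain; assigned so far: [1, 2, 3, 4, 5]

Answer: x1=F x2=T x3=F x4=T x5=T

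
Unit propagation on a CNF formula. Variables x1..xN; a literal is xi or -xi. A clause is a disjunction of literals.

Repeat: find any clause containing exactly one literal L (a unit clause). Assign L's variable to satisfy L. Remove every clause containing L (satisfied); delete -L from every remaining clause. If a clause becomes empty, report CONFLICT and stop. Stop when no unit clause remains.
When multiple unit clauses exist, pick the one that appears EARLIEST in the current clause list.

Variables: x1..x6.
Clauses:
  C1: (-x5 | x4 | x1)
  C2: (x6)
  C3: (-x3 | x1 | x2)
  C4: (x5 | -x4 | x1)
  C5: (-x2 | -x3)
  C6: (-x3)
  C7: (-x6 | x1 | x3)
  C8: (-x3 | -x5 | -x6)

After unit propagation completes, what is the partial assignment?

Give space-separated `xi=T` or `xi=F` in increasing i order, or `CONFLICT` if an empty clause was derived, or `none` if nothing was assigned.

unit clause [6] forces x6=T; simplify:
  drop -6 from [-6, 1, 3] -> [1, 3]
  drop -6 from [-3, -5, -6] -> [-3, -5]
  satisfied 1 clause(s); 7 remain; assigned so far: [6]
unit clause [-3] forces x3=F; simplify:
  drop 3 from [1, 3] -> [1]
  satisfied 4 clause(s); 3 remain; assigned so far: [3, 6]
unit clause [1] forces x1=T; simplify:
  satisfied 3 clause(s); 0 remain; assigned so far: [1, 3, 6]

Answer: x1=T x3=F x6=T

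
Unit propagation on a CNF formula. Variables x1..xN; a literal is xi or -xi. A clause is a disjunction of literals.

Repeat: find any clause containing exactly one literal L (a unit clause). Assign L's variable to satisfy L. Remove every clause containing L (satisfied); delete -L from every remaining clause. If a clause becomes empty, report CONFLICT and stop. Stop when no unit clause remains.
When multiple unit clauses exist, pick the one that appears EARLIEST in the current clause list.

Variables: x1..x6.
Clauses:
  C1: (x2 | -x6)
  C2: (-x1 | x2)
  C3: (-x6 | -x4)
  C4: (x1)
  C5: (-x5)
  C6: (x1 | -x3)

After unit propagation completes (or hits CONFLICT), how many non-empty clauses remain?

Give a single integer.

Answer: 1

Derivation:
unit clause [1] forces x1=T; simplify:
  drop -1 from [-1, 2] -> [2]
  satisfied 2 clause(s); 4 remain; assigned so far: [1]
unit clause [2] forces x2=T; simplify:
  satisfied 2 clause(s); 2 remain; assigned so far: [1, 2]
unit clause [-5] forces x5=F; simplify:
  satisfied 1 clause(s); 1 remain; assigned so far: [1, 2, 5]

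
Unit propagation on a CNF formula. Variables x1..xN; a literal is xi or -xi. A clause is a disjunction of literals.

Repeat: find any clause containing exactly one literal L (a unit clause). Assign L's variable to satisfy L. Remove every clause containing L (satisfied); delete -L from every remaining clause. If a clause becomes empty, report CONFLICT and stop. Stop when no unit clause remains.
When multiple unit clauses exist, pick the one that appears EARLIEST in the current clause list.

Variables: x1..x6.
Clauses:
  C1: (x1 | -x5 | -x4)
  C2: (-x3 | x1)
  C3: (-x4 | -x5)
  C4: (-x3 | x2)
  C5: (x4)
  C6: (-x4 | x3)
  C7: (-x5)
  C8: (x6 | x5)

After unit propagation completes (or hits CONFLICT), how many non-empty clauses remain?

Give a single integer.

unit clause [4] forces x4=T; simplify:
  drop -4 from [1, -5, -4] -> [1, -5]
  drop -4 from [-4, -5] -> [-5]
  drop -4 from [-4, 3] -> [3]
  satisfied 1 clause(s); 7 remain; assigned so far: [4]
unit clause [-5] forces x5=F; simplify:
  drop 5 from [6, 5] -> [6]
  satisfied 3 clause(s); 4 remain; assigned so far: [4, 5]
unit clause [3] forces x3=T; simplify:
  drop -3 from [-3, 1] -> [1]
  drop -3 from [-3, 2] -> [2]
  satisfied 1 clause(s); 3 remain; assigned so far: [3, 4, 5]
unit clause [1] forces x1=T; simplify:
  satisfied 1 clause(s); 2 remain; assigned so far: [1, 3, 4, 5]
unit clause [2] forces x2=T; simplify:
  satisfied 1 clause(s); 1 remain; assigned so far: [1, 2, 3, 4, 5]
unit clause [6] forces x6=T; simplify:
  satisfied 1 clause(s); 0 remain; assigned so far: [1, 2, 3, 4, 5, 6]

Answer: 0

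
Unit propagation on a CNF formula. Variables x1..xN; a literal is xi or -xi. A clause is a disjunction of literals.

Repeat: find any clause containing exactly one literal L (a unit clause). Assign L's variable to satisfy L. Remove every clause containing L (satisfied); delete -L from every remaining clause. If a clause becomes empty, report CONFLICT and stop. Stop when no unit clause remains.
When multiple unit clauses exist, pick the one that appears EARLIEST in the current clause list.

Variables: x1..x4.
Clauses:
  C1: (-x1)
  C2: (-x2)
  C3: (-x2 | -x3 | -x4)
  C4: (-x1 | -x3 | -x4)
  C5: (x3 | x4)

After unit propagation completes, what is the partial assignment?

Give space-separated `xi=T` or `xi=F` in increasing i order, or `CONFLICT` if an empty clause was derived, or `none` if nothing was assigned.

Answer: x1=F x2=F

Derivation:
unit clause [-1] forces x1=F; simplify:
  satisfied 2 clause(s); 3 remain; assigned so far: [1]
unit clause [-2] forces x2=F; simplify:
  satisfied 2 clause(s); 1 remain; assigned so far: [1, 2]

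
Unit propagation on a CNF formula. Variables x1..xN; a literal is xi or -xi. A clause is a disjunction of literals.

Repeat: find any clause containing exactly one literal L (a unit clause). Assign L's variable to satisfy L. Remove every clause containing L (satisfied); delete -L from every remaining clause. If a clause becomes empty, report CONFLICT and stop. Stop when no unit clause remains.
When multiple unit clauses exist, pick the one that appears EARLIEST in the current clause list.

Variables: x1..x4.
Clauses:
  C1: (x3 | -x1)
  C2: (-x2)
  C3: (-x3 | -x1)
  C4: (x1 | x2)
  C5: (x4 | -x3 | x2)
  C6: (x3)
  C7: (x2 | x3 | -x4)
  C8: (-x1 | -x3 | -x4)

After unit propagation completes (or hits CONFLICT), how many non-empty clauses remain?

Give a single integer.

unit clause [-2] forces x2=F; simplify:
  drop 2 from [1, 2] -> [1]
  drop 2 from [4, -3, 2] -> [4, -3]
  drop 2 from [2, 3, -4] -> [3, -4]
  satisfied 1 clause(s); 7 remain; assigned so far: [2]
unit clause [1] forces x1=T; simplify:
  drop -1 from [3, -1] -> [3]
  drop -1 from [-3, -1] -> [-3]
  drop -1 from [-1, -3, -4] -> [-3, -4]
  satisfied 1 clause(s); 6 remain; assigned so far: [1, 2]
unit clause [3] forces x3=T; simplify:
  drop -3 from [-3] -> [] (empty!)
  drop -3 from [4, -3] -> [4]
  drop -3 from [-3, -4] -> [-4]
  satisfied 3 clause(s); 3 remain; assigned so far: [1, 2, 3]
CONFLICT (empty clause)

Answer: 2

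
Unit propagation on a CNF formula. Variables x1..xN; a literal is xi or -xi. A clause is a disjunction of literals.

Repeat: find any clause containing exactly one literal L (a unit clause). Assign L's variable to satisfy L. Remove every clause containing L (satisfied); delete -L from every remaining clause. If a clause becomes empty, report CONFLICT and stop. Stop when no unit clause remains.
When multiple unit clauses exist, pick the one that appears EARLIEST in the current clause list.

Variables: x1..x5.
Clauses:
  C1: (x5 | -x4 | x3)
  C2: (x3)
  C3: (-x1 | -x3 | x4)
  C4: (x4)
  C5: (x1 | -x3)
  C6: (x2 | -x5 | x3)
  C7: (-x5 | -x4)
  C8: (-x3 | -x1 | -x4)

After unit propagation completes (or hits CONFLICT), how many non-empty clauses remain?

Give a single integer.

Answer: 1

Derivation:
unit clause [3] forces x3=T; simplify:
  drop -3 from [-1, -3, 4] -> [-1, 4]
  drop -3 from [1, -3] -> [1]
  drop -3 from [-3, -1, -4] -> [-1, -4]
  satisfied 3 clause(s); 5 remain; assigned so far: [3]
unit clause [4] forces x4=T; simplify:
  drop -4 from [-5, -4] -> [-5]
  drop -4 from [-1, -4] -> [-1]
  satisfied 2 clause(s); 3 remain; assigned so far: [3, 4]
unit clause [1] forces x1=T; simplify:
  drop -1 from [-1] -> [] (empty!)
  satisfied 1 clause(s); 2 remain; assigned so far: [1, 3, 4]
CONFLICT (empty clause)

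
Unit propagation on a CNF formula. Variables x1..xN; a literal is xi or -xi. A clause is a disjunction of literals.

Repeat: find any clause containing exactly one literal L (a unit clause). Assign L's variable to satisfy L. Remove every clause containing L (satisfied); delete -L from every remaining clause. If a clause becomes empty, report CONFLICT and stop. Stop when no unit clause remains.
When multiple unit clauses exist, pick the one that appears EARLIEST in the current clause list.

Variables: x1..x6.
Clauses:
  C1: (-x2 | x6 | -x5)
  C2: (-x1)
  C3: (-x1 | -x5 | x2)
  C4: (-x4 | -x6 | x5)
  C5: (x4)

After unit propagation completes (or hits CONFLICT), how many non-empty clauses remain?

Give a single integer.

unit clause [-1] forces x1=F; simplify:
  satisfied 2 clause(s); 3 remain; assigned so far: [1]
unit clause [4] forces x4=T; simplify:
  drop -4 from [-4, -6, 5] -> [-6, 5]
  satisfied 1 clause(s); 2 remain; assigned so far: [1, 4]

Answer: 2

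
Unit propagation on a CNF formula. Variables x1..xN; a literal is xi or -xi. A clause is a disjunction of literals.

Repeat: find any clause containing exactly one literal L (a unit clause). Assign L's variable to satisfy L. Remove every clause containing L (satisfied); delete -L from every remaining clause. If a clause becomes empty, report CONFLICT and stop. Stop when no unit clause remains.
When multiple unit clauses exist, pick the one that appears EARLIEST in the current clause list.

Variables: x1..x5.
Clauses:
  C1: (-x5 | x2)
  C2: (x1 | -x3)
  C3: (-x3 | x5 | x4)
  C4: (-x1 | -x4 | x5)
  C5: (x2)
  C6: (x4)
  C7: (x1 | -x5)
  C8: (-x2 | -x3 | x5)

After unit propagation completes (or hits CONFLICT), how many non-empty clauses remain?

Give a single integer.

Answer: 4

Derivation:
unit clause [2] forces x2=T; simplify:
  drop -2 from [-2, -3, 5] -> [-3, 5]
  satisfied 2 clause(s); 6 remain; assigned so far: [2]
unit clause [4] forces x4=T; simplify:
  drop -4 from [-1, -4, 5] -> [-1, 5]
  satisfied 2 clause(s); 4 remain; assigned so far: [2, 4]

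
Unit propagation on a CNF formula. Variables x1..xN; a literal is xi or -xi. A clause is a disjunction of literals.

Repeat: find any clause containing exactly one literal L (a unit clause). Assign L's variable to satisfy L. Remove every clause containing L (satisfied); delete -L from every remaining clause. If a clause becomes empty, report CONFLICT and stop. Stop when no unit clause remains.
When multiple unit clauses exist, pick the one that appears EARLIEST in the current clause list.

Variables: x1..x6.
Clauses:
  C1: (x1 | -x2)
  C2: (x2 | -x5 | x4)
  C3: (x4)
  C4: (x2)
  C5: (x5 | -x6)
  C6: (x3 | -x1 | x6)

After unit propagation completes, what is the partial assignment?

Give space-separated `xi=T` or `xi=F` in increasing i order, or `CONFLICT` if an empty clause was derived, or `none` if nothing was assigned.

unit clause [4] forces x4=T; simplify:
  satisfied 2 clause(s); 4 remain; assigned so far: [4]
unit clause [2] forces x2=T; simplify:
  drop -2 from [1, -2] -> [1]
  satisfied 1 clause(s); 3 remain; assigned so far: [2, 4]
unit clause [1] forces x1=T; simplify:
  drop -1 from [3, -1, 6] -> [3, 6]
  satisfied 1 clause(s); 2 remain; assigned so far: [1, 2, 4]

Answer: x1=T x2=T x4=T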